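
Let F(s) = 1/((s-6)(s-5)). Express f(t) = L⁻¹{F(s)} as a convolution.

1/((s-6)(s-5)) = (1/(s-6))·(1/(s-5)) = L{e^(6t)}·L{e^(5t)}. So f(t) = e^(6t)*e^(5t) = ∫₀ᵗ e^(6τ)·e^(5(t-τ)) dτ

Final answer: ∫₀ᵗ e^(6τ)·e^(5(t-τ)) dτ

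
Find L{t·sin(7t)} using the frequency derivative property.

L{sin(7t)} = 7/(s² + 49). By L{t·f(t)} = -F'(s): -d/ds[7/(s² + 49)] = -(7)·(-2s)/(s² + 49)² = 14s/(s² + 49)²

Final answer: 14s/(s² + 49)²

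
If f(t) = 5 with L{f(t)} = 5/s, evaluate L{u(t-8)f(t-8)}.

Time shift theorem: L{u(t-a)f(t-a)} = e^(-as)F(s). Here a=8, F(s) = 5/s, so L{u(t-8)f(t-8)} = e^(-8s)·5/s

Final answer: e^(-8s)·5/s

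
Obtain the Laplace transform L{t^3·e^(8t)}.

L{t^n·e^(at)} = n!/(s-a)^(n+1), so L{t^3·e^(8t)} = 6/(s-8)^4

Final answer: 6/(s-8)^4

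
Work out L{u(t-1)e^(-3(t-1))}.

u(t-a)f(t-a) with f(t)=e^(-3t). L{e^(-3t)} = 1/(s+3). By time shift: e^(-s)/(s+3)

Final answer: e^(-s)/(s+3)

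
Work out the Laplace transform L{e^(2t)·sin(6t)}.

L{e^(at)·sin(ωt)} = ω/((s-a)² + ω²), so L{e^(2t)·sin(6t)} = 6/((s-2)² + 36)

Final answer: 6/((s-2)² + 36)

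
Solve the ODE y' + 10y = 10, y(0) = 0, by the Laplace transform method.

sY + 10Y = 10/s. Y = 10/(s(s+10)). Partial fractions: Y = 1/s - 1/(s+10)

Final answer: y(t) = (1 - e^(-10t))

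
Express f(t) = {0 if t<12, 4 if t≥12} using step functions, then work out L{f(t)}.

f(t) = 4·u(t-12). L{u(t-12)} = e^(-12s)/s, so L{f(t)} = 4·e^(-12s)/s

Final answer: 4·e^(-12s)/s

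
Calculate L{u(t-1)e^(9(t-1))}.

u(t-a)f(t-a) with f(t)=e^(9t). L{e^(9t)} = 1/(s-9). By time shift: e^(-s)/(s-9)

Final answer: e^(-s)/(s-9)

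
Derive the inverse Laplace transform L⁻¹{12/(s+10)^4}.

L⁻¹{n!/(s-a)^(n+1)} = t^n·e^(at) with n=3, a=-10. So L⁻¹{6/(s+10)^4} = t^3·e^(-10t), and L⁻¹{12/(s+10)^4} = (12/6)·t^3·e^(-10t) = 2·t^3·e^(-10t)

Final answer: 2·t^3·e^(-10t)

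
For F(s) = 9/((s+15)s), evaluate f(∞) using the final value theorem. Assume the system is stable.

f(∞) = lim_{s→0} sF(s) = lim_{s→0} 9/(s+15) = 3/5

Final answer: 3/5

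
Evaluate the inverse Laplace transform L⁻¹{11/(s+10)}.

L⁻¹{1/(s-a)} = e^(at), so L⁻¹{1/(s+10)} = e^(-10t), and L⁻¹{11/(s+10)} = 11·e^(-10t)

Final answer: 11·e^(-10t)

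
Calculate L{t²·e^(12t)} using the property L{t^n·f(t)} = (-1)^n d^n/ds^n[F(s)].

L{e^(12t)} = 1/(s-12). d/ds[1/(s-12)] = -1/(s-12)². d²/ds²[1/(s-12)] = 2/(s-12)³. So L{t²·e^(12t)} = (-1)² · 2/(s-12)³ = 2/(s-12)³

Final answer: 2/(s-12)³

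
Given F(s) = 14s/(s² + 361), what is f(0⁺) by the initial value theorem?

f(0⁺) = lim_{s→∞} s·14s/(s² + 361) = lim_{s→∞} 14s²/(s² + 361) = 14

Final answer: 14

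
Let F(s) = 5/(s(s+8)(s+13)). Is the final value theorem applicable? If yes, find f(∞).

Poles of sF(s) = 5/((s+8)(s+13)) are at s = -8 and s = -13, both in the left half-plane. Theorem applies. f(∞) = lim_{s→0} sF(s) = 5/(8·13) = 5/104

Final answer: 5/104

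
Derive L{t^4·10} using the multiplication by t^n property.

L{10} = 10/s. d^1/ds^1[1/s] = -1/s². d^2/ds^2[1/s] = 2/s^3. d^3/ds^3[1/s] = -6/s^4. d^4/ds^4[1/s] = 24/s^5. So L{t^4} = (-1)^{4}·24/s^5 = 24/s^5. Then L{t^4·10} = 10·24/s^5 = 240/s^5

Final answer: 240/s^5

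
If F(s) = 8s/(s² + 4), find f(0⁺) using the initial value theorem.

f(0⁺) = lim_{s→∞} s·8s/(s² + 4) = lim_{s→∞} 8s²/(s² + 4) = 8

Final answer: 8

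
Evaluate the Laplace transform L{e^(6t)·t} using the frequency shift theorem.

L{e^(at)·t^n} = n!/(s-a)^(n+1), so L{e^(6t)·t} = 1/(s-6)^2

Final answer: 1/(s-6)^2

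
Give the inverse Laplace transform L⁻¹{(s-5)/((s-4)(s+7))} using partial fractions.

Using partial fractions, f(t) = (-e^(4t) + 12e^(-7t))/11

Final answer: (-e^(4t) + 12e^(-7t))/11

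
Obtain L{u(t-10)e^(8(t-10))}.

u(t-a)f(t-a) with f(t)=e^(8t). L{e^(8t)} = 1/(s-8). By time shift: e^(-10s)/(s-8)

Final answer: e^(-10s)/(s-8)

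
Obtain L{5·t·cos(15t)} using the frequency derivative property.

L{cos(15t)} = s/(s² + 225). Derivative: d/ds[s/(s² + 225)] = [(s² + 225) - s·2s]/(s² + 225)² = (225 - s²)/(s² + 225)². So L{t·cos(15t)} = -F'(s) = (s² - 225)/(s² + 225)². Then L{5·t·cos(15t)} = 5·(s² - 225)/(s² + 225)²

Final answer: 5·(s² - 225)/(s² + 225)²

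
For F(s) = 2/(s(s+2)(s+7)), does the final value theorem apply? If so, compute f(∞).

Poles of sF(s) = 2/((s+2)(s+7)) are at s = -2 and s = -7, both in the left half-plane. Theorem applies. f(∞) = lim_{s→0} sF(s) = 2/(2·7) = 1/7

Final answer: 1/7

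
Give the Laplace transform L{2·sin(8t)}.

L{sin(ωt)} = ω/(s² + ω²), so L{sin(8t)} = 8/(s² + 64). Then L{2·sin(8t)} = 2·8/(s² + 64) = 16/(s² + 64)

Final answer: 16/(s² + 64)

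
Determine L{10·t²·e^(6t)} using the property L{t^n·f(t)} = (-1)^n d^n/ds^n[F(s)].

L{e^(6t)} = 1/(s-6). d/ds[1/(s-6)] = -1/(s-6)². d²/ds²[1/(s-6)] = 2/(s-6)³. So L{t²·e^(6t)} = (-1)² · 2/(s-6)³ = 2/(s-6)³. Then L{10·t²·e^(6t)} = 10·2/(s-6)³ = 20/(s-6)³

Final answer: 20/(s-6)³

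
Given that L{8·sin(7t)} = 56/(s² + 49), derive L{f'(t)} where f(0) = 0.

L{f'(t)} = s·F(s) - f(0) = s·56/(s² + 49) - 0 = 56s/(s² + 49)

Final answer: 56s/(s² + 49)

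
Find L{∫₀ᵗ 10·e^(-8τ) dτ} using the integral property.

L{∫₀ᵗ f(τ)dτ} = F(s)/s with F(s) = 10/(s+8), so L{∫₀ᵗ 10·e^(-8τ) dτ} = 10/(s(s+8))

Final answer: 10/(s(s+8))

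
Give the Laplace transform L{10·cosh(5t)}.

L{cosh(ωt)} = s/(s² - ω²), so L{cosh(5t)} = s/(s² - 25). Then L{10·cosh(5t)} = 10·s/(s² - 25) = 10s/(s² - 25)

Final answer: 10s/(s² - 25)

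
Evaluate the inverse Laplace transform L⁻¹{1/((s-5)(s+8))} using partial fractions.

Decompose: A/(s-5) + B/(s+8). A = 1/13, B = -1/13. f(t) = (e^(5t) - e^(-8t))/13

Final answer: (e^(5t) - e^(-8t))/13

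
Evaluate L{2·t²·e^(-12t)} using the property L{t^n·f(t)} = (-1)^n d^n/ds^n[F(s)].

L{e^(-12t)} = 1/(s+12). d/ds[1/(s+12)] = -1/(s+12)². d²/ds²[1/(s+12)] = 2/(s+12)³. So L{t²·e^(-12t)} = (-1)² · 2/(s+12)³ = 2/(s+12)³. Then L{2·t²·e^(-12t)} = 2·2/(s+12)³ = 4/(s+12)³

Final answer: 4/(s+12)³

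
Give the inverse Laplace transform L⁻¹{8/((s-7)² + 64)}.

Using frequency shift, L⁻¹{8/((s-7)² + 64)} = e^(7t)·sin(8t)

Final answer: e^(7t)·sin(8t)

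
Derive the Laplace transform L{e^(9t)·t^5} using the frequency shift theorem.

L{e^(at)·t^n} = n!/(s-a)^(n+1), so L{e^(9t)·t^5} = 120/(s-9)^6

Final answer: 120/(s-9)^6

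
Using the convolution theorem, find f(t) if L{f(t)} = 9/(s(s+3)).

9/(s(s+3)) = (9/s)·(1/(s+3)) = L{9}·L{e^(-3t)}. By convolution, f(t) = 9*e^(-3t) = ∫₀ᵗ 9·e^(-3τ) dτ = 9·(1 - e^(-3t))/3

Final answer: 9·(1 - e^(-3t))/3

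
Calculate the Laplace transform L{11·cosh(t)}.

L{cosh(ωt)} = s/(s² - ω²), so L{cosh(t)} = s/(s² - 1). Then L{11·cosh(t)} = 11·s/(s² - 1) = 11s/(s² - 1)

Final answer: 11s/(s² - 1)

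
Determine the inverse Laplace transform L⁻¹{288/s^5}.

L⁻¹{n!/s^(n+1)} = t^n with n=4. So L⁻¹{24/s^5} = t^4, and L⁻¹{288/s^5} = (288/24)·t^4 = 12·t^4

Final answer: 12·t^4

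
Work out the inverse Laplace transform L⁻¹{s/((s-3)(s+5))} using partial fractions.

Using partial fractions, f(t) = (3e^(3t) + 5e^(-5t))/8

Final answer: (3e^(3t) + 5e^(-5t))/8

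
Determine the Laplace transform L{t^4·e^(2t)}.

L{t^n·e^(at)} = n!/(s-a)^(n+1), so L{t^4·e^(2t)} = 24/(s-2)^5

Final answer: 24/(s-2)^5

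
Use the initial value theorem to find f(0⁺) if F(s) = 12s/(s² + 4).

f(0⁺) = lim_{s→∞} s·12s/(s² + 4) = lim_{s→∞} 12s²/(s² + 4) = 12

Final answer: 12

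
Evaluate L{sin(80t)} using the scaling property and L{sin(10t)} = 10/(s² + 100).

Using L{f(at)} = (1/a)F(s/a) with a=8: L{sin(80t)} = (1/8) · 10/((s/8)² + 100) = (1/8) · 10·64/(s² + 6400) = 80/(s² + 6400)

Final answer: 80/(s² + 6400)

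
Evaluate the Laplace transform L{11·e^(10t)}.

L{e^(at)} = 1/(s-a), so L{e^(10t)} = 1/(s-10). Then L{11·e^(10t)} = 11/(s-10)

Final answer: 11/(s-10)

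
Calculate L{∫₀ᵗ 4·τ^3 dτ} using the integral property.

L{∫₀ᵗ f(τ)dτ} = F(s)/s with f(t) = 4t^3. F(s) = 24/s^4, so L{∫₀ᵗ 4·τ^3 dτ} = (24/s^4)/s = 24/s^5. (Check: ∫₀ᵗ 4·τ^3 dτ = 4t^4/4.)

Final answer: 24/s^5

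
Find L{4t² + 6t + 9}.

L{4t² + 6t + 9} = 4·2/s³ + 6/s² + 9/s = 8/s³ + 6/s² + 9/s

Final answer: 8/s³ + 6/s² + 9/s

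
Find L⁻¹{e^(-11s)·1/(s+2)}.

L⁻¹{1/(s+2)} = e^(-2t). By the time shift theorem, L⁻¹{e^(-as)F(s)} = u(t-a)f(t-a) with a=11, so L⁻¹{e^(-11s)·1/(s+2)} = u(t-11)·e^(-2(t-11))

Final answer: u(t-11)·e^(-2(t-11))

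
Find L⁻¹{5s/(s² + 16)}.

This is the form c·s/(s² + a²) with a = 4, c = 5. L⁻¹ = 5·cos(4t)

Final answer: 5·cos(4t)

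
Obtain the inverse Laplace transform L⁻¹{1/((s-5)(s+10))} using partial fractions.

Decompose: A/(s-5) + B/(s+10). A = 1/15, B = -1/15. f(t) = (e^(5t) - e^(-10t))/15

Final answer: (e^(5t) - e^(-10t))/15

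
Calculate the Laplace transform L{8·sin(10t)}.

L{sin(ωt)} = ω/(s² + ω²), so L{sin(10t)} = 10/(s² + 100). Then L{8·sin(10t)} = 8·10/(s² + 100) = 80/(s² + 100)

Final answer: 80/(s² + 100)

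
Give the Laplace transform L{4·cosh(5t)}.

L{cosh(ωt)} = s/(s² - ω²), so L{cosh(5t)} = s/(s² - 25). Then L{4·cosh(5t)} = 4·s/(s² - 25) = 4s/(s² - 25)

Final answer: 4s/(s² - 25)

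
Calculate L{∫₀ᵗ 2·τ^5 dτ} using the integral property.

L{∫₀ᵗ f(τ)dτ} = F(s)/s with f(t) = 2t^5. F(s) = 240/s^6, so L{∫₀ᵗ 2·τ^5 dτ} = (240/s^6)/s = 240/s^7. (Check: ∫₀ᵗ 2·τ^5 dτ = 2t^6/6.)

Final answer: 240/s^7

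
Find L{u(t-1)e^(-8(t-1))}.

u(t-a)f(t-a) with f(t)=e^(-8t). L{e^(-8t)} = 1/(s+8). By time shift: e^(-s)/(s+8)

Final answer: e^(-s)/(s+8)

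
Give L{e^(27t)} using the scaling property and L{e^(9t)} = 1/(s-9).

Using L{f(at)} = (1/a)F(s/a) with a=3 and f(t) = e^(9t): L{e^(27t)} = (1/3) · 1/((s/3)-9) = (1/3) · 3/(s-27) = 1/(s-27)

Final answer: 1/(s-27)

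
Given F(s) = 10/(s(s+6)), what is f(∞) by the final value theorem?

f(∞) = lim_{s→0} s·10/(s(s+6)) = lim_{s→0} 10/(s+6) = 10/6 = 5/3

Final answer: 5/3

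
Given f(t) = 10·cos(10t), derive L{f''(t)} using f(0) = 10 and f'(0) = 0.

F(s) = 10s/(s² + 100). L{f''(t)} = s²F(s) - sf(0) - f'(0) = 10s³/(s² + 100) - 10s = (10s³ - 10s(s² + 100))/(s² + 100) = -1000s/(s² + 100)

Final answer: -1000s/(s² + 100)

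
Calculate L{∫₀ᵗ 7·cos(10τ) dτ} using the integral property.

L{∫₀ᵗ f(τ)dτ} = F(s)/s with F(s) = 7s/(s² + 100), so the result is (7s/(s² + 100))/s = 7/(s² + 100)

Final answer: 7/(s² + 100)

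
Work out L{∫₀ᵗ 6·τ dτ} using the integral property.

L{∫₀ᵗ f(τ)dτ} = F(s)/s with f(t) = 6t. F(s) = 6/s^2, so L{∫₀ᵗ 6·τ dτ} = (6/s^2)/s = 6/s^3. (Check: ∫₀ᵗ 6·τ dτ = 6t^2/2.)

Final answer: 6/s^3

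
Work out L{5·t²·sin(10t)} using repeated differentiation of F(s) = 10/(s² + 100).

F(s) = 10/(s² + 100). F'(s) = -20s/(s² + 100)². F''(s) = -20(100 - 3s²)/(s² + 100)³ = (60s² - 2000)/(s² + 100)³. So L{t²·sin(10t)} = (-1)² F''(s) = (60s² - 2000)/(s² + 100)³. Then L{5·t²·sin(10t)} = 5·(60s² - 2000)/(s² + 100)³ = (300s² - 10000)/(s² + 100)³

Final answer: (300s² - 10000)/(s² + 100)³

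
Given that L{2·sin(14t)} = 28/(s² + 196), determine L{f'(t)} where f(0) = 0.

L{f'(t)} = s·F(s) - f(0) = s·28/(s² + 196) - 0 = 28s/(s² + 196)

Final answer: 28s/(s² + 196)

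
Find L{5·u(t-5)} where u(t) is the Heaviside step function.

L{u(t-a)} = e^(-as)/s. Here a=5, so L{u(t-5)} = e^(-5s)/s, and L{5·u(t-5)} = 5·e^(-5s)/s

Final answer: 5·e^(-5s)/s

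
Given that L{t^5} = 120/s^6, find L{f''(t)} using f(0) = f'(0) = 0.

L{f''(t)} = s²F(s) - sf(0) - f'(0) = s²·120/s^6 - 0 - 0 = 120/s^4

Final answer: 120/s^4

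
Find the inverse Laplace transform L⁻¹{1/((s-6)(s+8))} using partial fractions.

Decompose: A/(s-6) + B/(s+8). A = 1/14, B = -1/14. f(t) = (e^(6t) - e^(-8t))/14

Final answer: (e^(6t) - e^(-8t))/14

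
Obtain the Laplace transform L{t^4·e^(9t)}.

L{t^n·e^(at)} = n!/(s-a)^(n+1), so L{t^4·e^(9t)} = 24/(s-9)^5

Final answer: 24/(s-9)^5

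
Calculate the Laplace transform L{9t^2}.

L{9t^2} = 9 · L{t^2} = 9 · 2/s^3 = 18/s^3

Final answer: 18/s^3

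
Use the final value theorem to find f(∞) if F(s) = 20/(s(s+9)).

f(∞) = lim_{s→0} s·20/(s(s+9)) = lim_{s→0} 20/(s+9) = 20/9 = 20/9

Final answer: 20/9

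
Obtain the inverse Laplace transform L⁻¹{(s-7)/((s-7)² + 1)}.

Using frequency shift, L⁻¹{(s-7)/((s-7)² + 1)} = e^(7t)·cos(t)

Final answer: e^(7t)·cos(t)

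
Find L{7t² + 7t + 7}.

L{7t² + 7t + 7} = 7·2/s³ + 7/s² + 7/s = 14/s³ + 7/s² + 7/s

Final answer: 14/s³ + 7/s² + 7/s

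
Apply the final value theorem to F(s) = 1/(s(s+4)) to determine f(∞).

f(∞) = lim_{s→0} s·1/(s(s+4)) = lim_{s→0} 1/(s+4) = 1/4 = 1/4

Final answer: 1/4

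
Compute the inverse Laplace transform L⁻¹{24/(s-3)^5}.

L⁻¹{n!/(s-a)^(n+1)} = t^n·e^(at), so L⁻¹{24/(s-3)^5} = t^4·e^(3t)

Final answer: t^4·e^(3t)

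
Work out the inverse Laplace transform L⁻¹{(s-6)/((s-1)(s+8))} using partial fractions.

Using partial fractions, f(t) = (-5e^t + 14e^(-8t))/9

Final answer: (-5e^t + 14e^(-8t))/9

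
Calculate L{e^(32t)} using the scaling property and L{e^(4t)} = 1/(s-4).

Using L{f(at)} = (1/a)F(s/a) with a=8 and f(t) = e^(4t): L{e^(32t)} = (1/8) · 1/((s/8)-4) = (1/8) · 8/(s-32) = 1/(s-32)

Final answer: 1/(s-32)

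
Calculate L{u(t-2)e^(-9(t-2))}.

u(t-a)f(t-a) with f(t)=e^(-9t). L{e^(-9t)} = 1/(s+9). By time shift: e^(-2s)/(s+9)

Final answer: e^(-2s)/(s+9)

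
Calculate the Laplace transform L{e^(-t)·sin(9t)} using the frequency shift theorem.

Frequency shift: L{e^(at)f(t)} = F(s-a). L{e^(-t)·sin(9t)} = 9/((s+1)² + 81)

Final answer: 9/((s+1)² + 81)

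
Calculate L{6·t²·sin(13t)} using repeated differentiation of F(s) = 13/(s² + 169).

F(s) = 13/(s² + 169). F'(s) = -26s/(s² + 169)². F''(s) = -26(169 - 3s²)/(s² + 169)³ = (78s² - 4394)/(s² + 169)³. So L{t²·sin(13t)} = (-1)² F''(s) = (78s² - 4394)/(s² + 169)³. Then L{6·t²·sin(13t)} = 6·(78s² - 4394)/(s² + 169)³ = (468s² - 26364)/(s² + 169)³

Final answer: (468s² - 26364)/(s² + 169)³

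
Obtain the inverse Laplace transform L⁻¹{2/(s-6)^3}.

L⁻¹{n!/(s-a)^(n+1)} = t^n·e^(at), so L⁻¹{2/(s-6)^3} = t^2·e^(6t)

Final answer: t^2·e^(6t)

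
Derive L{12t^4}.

L{t^n} = n!/s^(n+1). So L{12t^4} = 12·4!/s^5 = 288/s^5

Final answer: 288/s^5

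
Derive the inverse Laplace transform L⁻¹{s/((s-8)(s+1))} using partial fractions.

Using partial fractions, f(t) = (8e^(8t) + e^(-t))/9

Final answer: (8e^(8t) + e^(-t))/9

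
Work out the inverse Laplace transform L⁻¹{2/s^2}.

L⁻¹{n!/s^(n+1)} = t^n with n=1. So L⁻¹{1/s^2} = t, and L⁻¹{2/s^2} = (2/1)·t = 2·t

Final answer: 2·t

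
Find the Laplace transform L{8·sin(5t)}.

L{sin(ωt)} = ω/(s² + ω²), so L{sin(5t)} = 5/(s² + 25). Then L{8·sin(5t)} = 8·5/(s² + 25) = 40/(s² + 25)

Final answer: 40/(s² + 25)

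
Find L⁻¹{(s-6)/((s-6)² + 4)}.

Using frequency shift: L⁻¹{(s-a)/((s-a)² + b²)} = e^(at)cos(bt). Here a=6, b=2

Final answer: e^(6t)·cos(2t)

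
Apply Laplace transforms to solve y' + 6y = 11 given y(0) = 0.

sY + 6Y = 11/s. Y = 11/(s(s+6)). Partial fractions: Y = 11/6/s - 11/6/(s+6)

Final answer: y(t) = 11/6(1 - e^(-6t))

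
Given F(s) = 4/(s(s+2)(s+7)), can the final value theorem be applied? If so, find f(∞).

Poles of sF(s) = 4/((s+2)(s+7)) are at s = -2 and s = -7, both in the left half-plane. Theorem applies. f(∞) = lim_{s→0} sF(s) = 4/(2·7) = 2/7

Final answer: 2/7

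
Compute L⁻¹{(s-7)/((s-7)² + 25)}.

Using frequency shift: L⁻¹{(s-a)/((s-a)² + b²)} = e^(at)cos(bt). Here a=7, b=5

Final answer: e^(7t)·cos(5t)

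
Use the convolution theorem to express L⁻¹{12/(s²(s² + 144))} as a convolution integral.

12/(s²(s² + 144)) = (1/s²)·(12/(s² + 144)) = L{t}·L{sin(12t)}. So f(t) = t*(sin(12t)) = ∫₀ᵗ τ·sin(12(t-τ)) dτ

Final answer: ∫₀ᵗ τ·sin(12(t-τ)) dτ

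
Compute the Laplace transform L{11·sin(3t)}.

L{sin(ωt)} = ω/(s² + ω²), so L{sin(3t)} = 3/(s² + 9). Then L{11·sin(3t)} = 11·3/(s² + 9) = 33/(s² + 9)

Final answer: 33/(s² + 9)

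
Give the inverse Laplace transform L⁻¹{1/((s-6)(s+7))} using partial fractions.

Decompose: A/(s-6) + B/(s+7). A = 1/13, B = -1/13. f(t) = (e^(6t) - e^(-7t))/13

Final answer: (e^(6t) - e^(-7t))/13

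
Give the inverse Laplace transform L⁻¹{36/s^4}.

L⁻¹{n!/s^(n+1)} = t^n with n=3. So L⁻¹{6/s^4} = t^3, and L⁻¹{36/s^4} = (36/6)·t^3 = 6·t^3

Final answer: 6·t^3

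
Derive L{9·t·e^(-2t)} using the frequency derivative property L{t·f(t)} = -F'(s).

L{e^(-2t)} = 1/(s+2). By frequency derivative: L{t·e^(-2t)} = -d/ds[1/(s+2)] = -(-1)/(s+2)² = 1/(s+2)². Then L{9·t·e^(-2t)} = 9·1/(s+2)² = 9/(s+2)²

Final answer: 9/(s+2)²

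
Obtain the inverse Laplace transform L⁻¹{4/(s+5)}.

L⁻¹{1/(s-a)} = e^(at), so L⁻¹{1/(s+5)} = e^(-5t), and L⁻¹{4/(s+5)} = 4·e^(-5t)

Final answer: 4·e^(-5t)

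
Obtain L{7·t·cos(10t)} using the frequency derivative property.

L{cos(10t)} = s/(s² + 100). Derivative: d/ds[s/(s² + 100)] = [(s² + 100) - s·2s]/(s² + 100)² = (100 - s²)/(s² + 100)². So L{t·cos(10t)} = -F'(s) = (s² - 100)/(s² + 100)². Then L{7·t·cos(10t)} = 7·(s² - 100)/(s² + 100)²

Final answer: 7·(s² - 100)/(s² + 100)²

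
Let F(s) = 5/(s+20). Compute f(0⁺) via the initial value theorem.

f(0⁺) = lim_{s→∞} s·5/(s+20) = lim_{s→∞} 5s/(s+20) = 5

Final answer: 5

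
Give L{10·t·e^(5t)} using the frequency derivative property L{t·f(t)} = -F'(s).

L{e^(5t)} = 1/(s-5). By frequency derivative: L{t·e^(5t)} = -d/ds[1/(s-5)] = -(-1)/(s-5)² = 1/(s-5)². Then L{10·t·e^(5t)} = 10·1/(s-5)² = 10/(s-5)²

Final answer: 10/(s-5)²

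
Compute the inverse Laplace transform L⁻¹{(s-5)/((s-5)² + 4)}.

Using frequency shift, L⁻¹{(s-5)/((s-5)² + 4)} = e^(5t)·cos(2t)

Final answer: e^(5t)·cos(2t)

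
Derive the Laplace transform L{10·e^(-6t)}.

L{e^(at)} = 1/(s-a), so L{e^(-6t)} = 1/(s+6). Then L{10·e^(-6t)} = 10/(s+6)

Final answer: 10/(s+6)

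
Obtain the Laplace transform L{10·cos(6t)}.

L{cos(ωt)} = s/(s² + ω²), so L{cos(6t)} = s/(s² + 36). Then L{10·cos(6t)} = 10·s/(s² + 36) = 10s/(s² + 36)

Final answer: 10s/(s² + 36)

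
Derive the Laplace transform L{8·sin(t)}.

L{sin(ωt)} = ω/(s² + ω²), so L{sin(t)} = 1/(s² + 1). Then L{8·sin(t)} = 8·1/(s² + 1) = 8/(s² + 1)

Final answer: 8/(s² + 1)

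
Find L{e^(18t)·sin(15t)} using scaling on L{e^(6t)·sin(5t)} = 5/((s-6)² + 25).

Scaling with a=3: L{e^(18t)·sin(15t)} = (1/3) · 5/((s/3-6)² + 25). Simplifying: 15/((s-18)² + 225)

Final answer: 15/((s-18)² + 225)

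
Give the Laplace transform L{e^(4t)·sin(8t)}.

L{e^(at)·sin(ωt)} = ω/((s-a)² + ω²), so L{e^(4t)·sin(8t)} = 8/((s-4)² + 64)

Final answer: 8/((s-4)² + 64)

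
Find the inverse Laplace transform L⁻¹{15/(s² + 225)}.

L⁻¹{15/(s² + 225)} = sin(15t)

Final answer: sin(15t)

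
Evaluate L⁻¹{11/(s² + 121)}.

This is the form c·a/(s² + a²) with a = 11. L⁻¹ = sin(11t)

Final answer: sin(11t)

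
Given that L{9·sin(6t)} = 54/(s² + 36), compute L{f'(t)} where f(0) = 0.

L{f'(t)} = s·F(s) - f(0) = s·54/(s² + 36) - 0 = 54s/(s² + 36)

Final answer: 54s/(s² + 36)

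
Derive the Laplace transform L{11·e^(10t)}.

L{e^(at)} = 1/(s-a), so L{e^(10t)} = 1/(s-10). Then L{11·e^(10t)} = 11/(s-10)

Final answer: 11/(s-10)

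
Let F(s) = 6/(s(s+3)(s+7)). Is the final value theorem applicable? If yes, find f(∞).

Poles of sF(s) = 6/((s+3)(s+7)) are at s = -3 and s = -7, both in the left half-plane. Theorem applies. f(∞) = lim_{s→0} sF(s) = 6/(3·7) = 2/7

Final answer: 2/7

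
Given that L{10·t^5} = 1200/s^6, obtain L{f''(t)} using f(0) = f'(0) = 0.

L{f''(t)} = s²F(s) - sf(0) - f'(0) = s²·1200/s^6 - 0 - 0 = 1200/s^4

Final answer: 1200/s^4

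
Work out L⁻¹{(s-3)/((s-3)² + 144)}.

Using frequency shift: L⁻¹{(s-a)/((s-a)² + b²)} = e^(at)cos(bt). Here a=3, b=12

Final answer: e^(3t)·cos(12t)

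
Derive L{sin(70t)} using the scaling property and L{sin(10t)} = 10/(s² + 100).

Using L{f(at)} = (1/a)F(s/a) with a=7: L{sin(70t)} = (1/7) · 10/((s/7)² + 100) = (1/7) · 10·49/(s² + 4900) = 70/(s² + 4900)

Final answer: 70/(s² + 4900)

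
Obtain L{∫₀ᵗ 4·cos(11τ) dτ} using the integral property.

L{∫₀ᵗ f(τ)dτ} = F(s)/s with F(s) = 4s/(s² + 121), so the result is (4s/(s² + 121))/s = 4/(s² + 121)

Final answer: 4/(s² + 121)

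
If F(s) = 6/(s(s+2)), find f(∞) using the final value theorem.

f(∞) = lim_{s→0} s·6/(s(s+2)) = lim_{s→0} 6/(s+2) = 6/2 = 3

Final answer: 3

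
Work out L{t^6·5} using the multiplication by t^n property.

L{5} = 5/s. d^1/ds^1[1/s] = -1/s². d^2/ds^2[1/s] = 2/s^3. d^3/ds^3[1/s] = -6/s^4. d^4/ds^4[1/s] = 24/s^5. d^5/ds^5[1/s] = -120/s^6. d^6/ds^6[1/s] = 720/s^7. So L{t^6} = (-1)^{6}·720/s^7 = 720/s^7. Then L{t^6·5} = 5·720/s^7 = 3600/s^7

Final answer: 3600/s^7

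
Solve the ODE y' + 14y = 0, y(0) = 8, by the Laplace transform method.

L{y'} + 14L{y} = 0. sY - 8 + 14Y = 0. Y(s+14) = 8. Y = 8/(s+14)

Final answer: y(t) = 8e^(-14t)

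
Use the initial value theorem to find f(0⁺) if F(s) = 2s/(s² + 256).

f(0⁺) = lim_{s→∞} s·2s/(s² + 256) = lim_{s→∞} 2s²/(s² + 256) = 2

Final answer: 2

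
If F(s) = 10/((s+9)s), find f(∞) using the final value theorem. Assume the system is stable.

f(∞) = lim_{s→0} sF(s) = lim_{s→0} 10/(s+9) = 10/9

Final answer: 10/9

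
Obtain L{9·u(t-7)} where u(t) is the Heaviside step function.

L{u(t-a)} = e^(-as)/s. Here a=7, so L{u(t-7)} = e^(-7s)/s, and L{9·u(t-7)} = 9·e^(-7s)/s

Final answer: 9·e^(-7s)/s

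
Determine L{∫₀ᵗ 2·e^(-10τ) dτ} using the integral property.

L{∫₀ᵗ f(τ)dτ} = F(s)/s with F(s) = 2/(s+10), so L{∫₀ᵗ 2·e^(-10τ) dτ} = 2/(s(s+10))

Final answer: 2/(s(s+10))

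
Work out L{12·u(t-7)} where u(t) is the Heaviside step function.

L{u(t-a)} = e^(-as)/s. Here a=7, so L{u(t-7)} = e^(-7s)/s, and L{12·u(t-7)} = 12·e^(-7s)/s

Final answer: 12·e^(-7s)/s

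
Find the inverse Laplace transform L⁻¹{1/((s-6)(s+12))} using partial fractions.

Decompose: A/(s-6) + B/(s+12). A = 1/18, B = -1/18. f(t) = (e^(6t) - e^(-12t))/18

Final answer: (e^(6t) - e^(-12t))/18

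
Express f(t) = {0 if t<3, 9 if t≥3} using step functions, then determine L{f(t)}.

f(t) = 9·u(t-3). L{u(t-3)} = e^(-3s)/s, so L{f(t)} = 9·e^(-3s)/s

Final answer: 9·e^(-3s)/s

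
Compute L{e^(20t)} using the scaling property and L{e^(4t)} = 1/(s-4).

Using L{f(at)} = (1/a)F(s/a) with a=5 and f(t) = e^(4t): L{e^(20t)} = (1/5) · 1/((s/5)-4) = (1/5) · 5/(s-20) = 1/(s-20)

Final answer: 1/(s-20)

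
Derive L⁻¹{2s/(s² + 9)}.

This is the form c·s/(s² + a²) with a = 3, c = 2. L⁻¹ = 2·cos(3t)

Final answer: 2·cos(3t)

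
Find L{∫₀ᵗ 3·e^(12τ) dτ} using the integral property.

L{∫₀ᵗ f(τ)dτ} = F(s)/s with F(s) = 3/(s-12), so L{∫₀ᵗ 3·e^(12τ) dτ} = 3/(s(s-12))

Final answer: 3/(s(s-12))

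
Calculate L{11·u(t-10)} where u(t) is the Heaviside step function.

L{u(t-a)} = e^(-as)/s. Here a=10, so L{u(t-10)} = e^(-10s)/s, and L{11·u(t-10)} = 11·e^(-10s)/s

Final answer: 11·e^(-10s)/s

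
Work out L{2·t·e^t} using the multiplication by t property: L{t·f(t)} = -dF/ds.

Using L{t^n·e^(at)} = n!/(s-a)^(n+1), L{t·e^t} = 1/(s-1)^2, so L{2·t·e^t} = 2·1/(s-1)^2 = 2/(s-1)^2

Final answer: 2/(s-1)^2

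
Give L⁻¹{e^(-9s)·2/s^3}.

L⁻¹{2/s^3} = t^2. By the time shift theorem, L⁻¹{e^(-as)F(s)} = u(t-a)f(t-a) with a=9, so L⁻¹{e^(-9s)·2/s^3} = u(t-9)·(t-9)^2

Final answer: u(t-9)·(t-9)^2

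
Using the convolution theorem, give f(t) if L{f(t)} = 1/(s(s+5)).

1/(s(s+5)) = (1/s)·(1/(s+5)) = L{1}·L{e^(-5t)}. By convolution, f(t) = 1*e^(-5t) = ∫₀ᵗ 1·e^(-5τ) dτ = (1 - e^(-5t))/5

Final answer: (1 - e^(-5t))/5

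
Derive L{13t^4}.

L{t^n} = n!/s^(n+1). So L{13t^4} = 13·4!/s^5 = 312/s^5

Final answer: 312/s^5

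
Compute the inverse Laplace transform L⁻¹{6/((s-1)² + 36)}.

Using frequency shift, L⁻¹{6/((s-1)² + 36)} = e^t·sin(6t)

Final answer: e^t·sin(6t)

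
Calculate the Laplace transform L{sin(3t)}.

L{sin(ωt)} = ω/(s² + ω²), so L{sin(3t)} = 3/(s² + 9)

Final answer: 3/(s² + 9)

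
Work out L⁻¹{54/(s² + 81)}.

This is the form c·a/(s² + a²) with a = 9, c = 6. L⁻¹ = 6·sin(9t)

Final answer: 6·sin(9t)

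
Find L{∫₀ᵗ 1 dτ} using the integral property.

L{∫₀ᵗ f(τ)dτ} = F(s)/s with f(t) = 1. F(s) = 1/s, so L{∫₀ᵗ 1 dτ} = (1/s)/s = 1/s². (Check: ∫₀ᵗ 1 dτ = t.)

Final answer: 1/s²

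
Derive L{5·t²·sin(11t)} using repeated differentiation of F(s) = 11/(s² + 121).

F(s) = 11/(s² + 121). F'(s) = -22s/(s² + 121)². F''(s) = -22(121 - 3s²)/(s² + 121)³ = (66s² - 2662)/(s² + 121)³. So L{t²·sin(11t)} = (-1)² F''(s) = (66s² - 2662)/(s² + 121)³. Then L{5·t²·sin(11t)} = 5·(66s² - 2662)/(s² + 121)³ = (330s² - 13310)/(s² + 121)³

Final answer: (330s² - 13310)/(s² + 121)³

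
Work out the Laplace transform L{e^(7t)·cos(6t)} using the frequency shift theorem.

Frequency shift: L{e^(at)f(t)} = F(s-a). L{e^(7t)·cos(6t)} = (s-7)/((s-7)² + 36)

Final answer: (s-7)/((s-7)² + 36)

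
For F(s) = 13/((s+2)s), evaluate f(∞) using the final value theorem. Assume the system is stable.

f(∞) = lim_{s→0} sF(s) = lim_{s→0} 13/(s+2) = 13/2

Final answer: 13/2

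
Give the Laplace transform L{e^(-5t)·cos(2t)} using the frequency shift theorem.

Frequency shift: L{e^(at)f(t)} = F(s-a). L{e^(-5t)·cos(2t)} = (s+5)/((s+5)² + 4)

Final answer: (s+5)/((s+5)² + 4)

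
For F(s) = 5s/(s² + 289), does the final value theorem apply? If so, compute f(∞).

The final value theorem requires all poles of sF(s) in the left half-plane. sF(s) = 5s²/(s² + 289) has poles at s = ±17i (imaginary axis). Theorem does NOT apply (oscillatory system).

Final answer: Not applicable (oscillatory)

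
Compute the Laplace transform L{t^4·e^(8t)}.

L{t^n·e^(at)} = n!/(s-a)^(n+1), so L{t^4·e^(8t)} = 24/(s-8)^5

Final answer: 24/(s-8)^5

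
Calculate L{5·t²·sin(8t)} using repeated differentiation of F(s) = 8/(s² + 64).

F(s) = 8/(s² + 64). F'(s) = -16s/(s² + 64)². F''(s) = -16(64 - 3s²)/(s² + 64)³ = (48s² - 1024)/(s² + 64)³. So L{t²·sin(8t)} = (-1)² F''(s) = (48s² - 1024)/(s² + 64)³. Then L{5·t²·sin(8t)} = 5·(48s² - 1024)/(s² + 64)³ = (240s² - 5120)/(s² + 64)³

Final answer: (240s² - 5120)/(s² + 64)³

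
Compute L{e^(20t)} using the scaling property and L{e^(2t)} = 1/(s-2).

Using L{f(at)} = (1/a)F(s/a) with a=10 and f(t) = e^(2t): L{e^(20t)} = (1/10) · 1/((s/10)-2) = (1/10) · 10/(s-20) = 1/(s-20)

Final answer: 1/(s-20)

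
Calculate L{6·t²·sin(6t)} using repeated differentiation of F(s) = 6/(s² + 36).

F(s) = 6/(s² + 36). F'(s) = -12s/(s² + 36)². F''(s) = -12(36 - 3s²)/(s² + 36)³ = (36s² - 432)/(s² + 36)³. So L{t²·sin(6t)} = (-1)² F''(s) = (36s² - 432)/(s² + 36)³. Then L{6·t²·sin(6t)} = 6·(36s² - 432)/(s² + 36)³ = (216s² - 2592)/(s² + 36)³

Final answer: (216s² - 2592)/(s² + 36)³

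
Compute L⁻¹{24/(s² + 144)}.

This is the form c·a/(s² + a²) with a = 12, c = 2. L⁻¹ = 2·sin(12t)

Final answer: 2·sin(12t)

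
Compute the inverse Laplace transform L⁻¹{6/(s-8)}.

L⁻¹{1/(s-a)} = e^(at), so L⁻¹{1/(s-8)} = e^(8t), and L⁻¹{6/(s-8)} = 6·e^(8t)

Final answer: 6·e^(8t)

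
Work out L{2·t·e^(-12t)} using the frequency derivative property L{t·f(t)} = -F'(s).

L{e^(-12t)} = 1/(s+12). By frequency derivative: L{t·e^(-12t)} = -d/ds[1/(s+12)] = -(-1)/(s+12)² = 1/(s+12)². Then L{2·t·e^(-12t)} = 2·1/(s+12)² = 2/(s+12)²

Final answer: 2/(s+12)²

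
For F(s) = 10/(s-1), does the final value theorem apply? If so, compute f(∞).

sF(s) = 10s/(s-1) has a pole at s = 1 in the right half-plane. Theorem does NOT apply (unstable system; f(t) = 10·e^t grows without bound).

Final answer: Not applicable (unstable)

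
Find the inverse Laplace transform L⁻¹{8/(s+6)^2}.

L⁻¹{n!/(s-a)^(n+1)} = t^n·e^(at) with n=1, a=-6. So L⁻¹{1/(s+6)^2} = t·e^(-6t), and L⁻¹{8/(s+6)^2} = (8/1)·t·e^(-6t) = 8·t·e^(-6t)

Final answer: 8·t·e^(-6t)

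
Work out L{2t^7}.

L{t^n} = n!/s^(n+1). So L{2t^7} = 2·7!/s^8 = 10080/s^8

Final answer: 10080/s^8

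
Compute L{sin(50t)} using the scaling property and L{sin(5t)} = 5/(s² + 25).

Using L{f(at)} = (1/a)F(s/a) with a=10: L{sin(50t)} = (1/10) · 5/((s/10)² + 25) = (1/10) · 5·100/(s² + 2500) = 50/(s² + 2500)

Final answer: 50/(s² + 2500)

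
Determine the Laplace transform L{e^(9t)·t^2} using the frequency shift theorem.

L{e^(at)·t^n} = n!/(s-a)^(n+1), so L{e^(9t)·t^2} = 2/(s-9)^3

Final answer: 2/(s-9)^3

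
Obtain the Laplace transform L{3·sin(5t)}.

L{sin(ωt)} = ω/(s² + ω²), so L{sin(5t)} = 5/(s² + 25). Then L{3·sin(5t)} = 3·5/(s² + 25) = 15/(s² + 25)

Final answer: 15/(s² + 25)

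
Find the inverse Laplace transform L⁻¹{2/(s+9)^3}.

L⁻¹{n!/(s-a)^(n+1)} = t^n·e^(at), so L⁻¹{2/(s+9)^3} = t^2·e^(-9t)

Final answer: t^2·e^(-9t)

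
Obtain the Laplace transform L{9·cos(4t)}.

L{cos(ωt)} = s/(s² + ω²), so L{cos(4t)} = s/(s² + 16). Then L{9·cos(4t)} = 9·s/(s² + 16) = 9s/(s² + 16)

Final answer: 9s/(s² + 16)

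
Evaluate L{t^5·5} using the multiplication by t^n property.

L{5} = 5/s. d^1/ds^1[1/s] = -1/s². d^2/ds^2[1/s] = 2/s^3. d^3/ds^3[1/s] = -6/s^4. d^4/ds^4[1/s] = 24/s^5. d^5/ds^5[1/s] = -120/s^6. So L{t^5} = (-1)^{5}·-120/s^6 = 120/s^6. Then L{t^5·5} = 5·120/s^6 = 600/s^6

Final answer: 600/s^6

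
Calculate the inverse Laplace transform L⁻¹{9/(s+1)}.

L⁻¹{1/(s-a)} = e^(at), so L⁻¹{1/(s+1)} = e^(-t), and L⁻¹{9/(s+1)} = 9·e^(-t)

Final answer: 9·e^(-t)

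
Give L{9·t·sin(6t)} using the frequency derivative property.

L{sin(6t)} = 6/(s² + 36). By L{t·f(t)} = -F'(s): -d/ds[6/(s² + 36)] = -(6)·(-2s)/(s² + 36)² = 12s/(s² + 36)². Then L{9·t·sin(6t)} = 9·12s/(s² + 36)² = 108s/(s² + 36)²

Final answer: 108s/(s² + 36)²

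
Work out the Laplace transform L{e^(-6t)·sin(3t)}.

L{e^(at)·sin(ωt)} = ω/((s-a)² + ω²), so L{e^(-6t)·sin(3t)} = 3/((s+6)² + 9)

Final answer: 3/((s+6)² + 9)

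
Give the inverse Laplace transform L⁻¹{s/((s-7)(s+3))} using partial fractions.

Using partial fractions, f(t) = (7e^(7t) + 3e^(-3t))/10

Final answer: (7e^(7t) + 3e^(-3t))/10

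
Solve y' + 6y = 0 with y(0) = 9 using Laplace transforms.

L{y'} + 6L{y} = 0. sY - 9 + 6Y = 0. Y(s+6) = 9. Y = 9/(s+6)

Final answer: y(t) = 9e^(-6t)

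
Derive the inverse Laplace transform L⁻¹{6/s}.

L⁻¹{c/s} = c, so L⁻¹{6/s} = 6

Final answer: 6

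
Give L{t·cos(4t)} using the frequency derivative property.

L{cos(4t)} = s/(s² + 16). Derivative: d/ds[s/(s² + 16)] = [(s² + 16) - s·2s]/(s² + 16)² = (16 - s²)/(s² + 16)². So L{t·cos(4t)} = -F'(s) = (s² - 16)/(s² + 16)²

Final answer: (s² - 16)/(s² + 16)²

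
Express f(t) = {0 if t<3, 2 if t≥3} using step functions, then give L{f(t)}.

f(t) = 2·u(t-3). L{u(t-3)} = e^(-3s)/s, so L{f(t)} = 2·e^(-3s)/s

Final answer: 2·e^(-3s)/s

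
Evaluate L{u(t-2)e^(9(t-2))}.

u(t-a)f(t-a) with f(t)=e^(9t). L{e^(9t)} = 1/(s-9). By time shift: e^(-2s)/(s-9)

Final answer: e^(-2s)/(s-9)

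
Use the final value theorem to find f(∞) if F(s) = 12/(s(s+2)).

f(∞) = lim_{s→0} s·12/(s(s+2)) = lim_{s→0} 12/(s+2) = 12/2 = 6

Final answer: 6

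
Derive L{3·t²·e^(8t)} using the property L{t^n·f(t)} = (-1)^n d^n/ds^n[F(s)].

L{e^(8t)} = 1/(s-8). d/ds[1/(s-8)] = -1/(s-8)². d²/ds²[1/(s-8)] = 2/(s-8)³. So L{t²·e^(8t)} = (-1)² · 2/(s-8)³ = 2/(s-8)³. Then L{3·t²·e^(8t)} = 3·2/(s-8)³ = 6/(s-8)³

Final answer: 6/(s-8)³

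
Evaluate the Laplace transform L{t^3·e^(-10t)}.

L{t^n·e^(at)} = n!/(s-a)^(n+1), so L{t^3·e^(-10t)} = 6/(s+10)^4

Final answer: 6/(s+10)^4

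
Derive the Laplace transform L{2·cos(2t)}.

L{cos(ωt)} = s/(s² + ω²), so L{cos(2t)} = s/(s² + 4). Then L{2·cos(2t)} = 2·s/(s² + 4) = 2s/(s² + 4)

Final answer: 2s/(s² + 4)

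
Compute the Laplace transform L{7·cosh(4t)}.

L{cosh(ωt)} = s/(s² - ω²), so L{cosh(4t)} = s/(s² - 16). Then L{7·cosh(4t)} = 7·s/(s² - 16) = 7s/(s² - 16)

Final answer: 7s/(s² - 16)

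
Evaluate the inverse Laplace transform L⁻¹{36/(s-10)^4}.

L⁻¹{n!/(s-a)^(n+1)} = t^n·e^(at) with n=3, a=10. So L⁻¹{6/(s-10)^4} = t^3·e^(10t), and L⁻¹{36/(s-10)^4} = (36/6)·t^3·e^(10t) = 6·t^3·e^(10t)

Final answer: 6·t^3·e^(10t)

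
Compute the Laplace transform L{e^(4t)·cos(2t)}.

L{e^(at)·cos(ωt)} = (s-a)/((s-a)² + ω²), so L{e^(4t)·cos(2t)} = (s-4)/((s-4)² + 4)

Final answer: (s-4)/((s-4)² + 4)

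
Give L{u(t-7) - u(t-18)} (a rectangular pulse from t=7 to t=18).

L{u(t-a)} = e^(-as)/s. L{u(t-7) - u(t-18)} = (e^(-7s) - e^(-18s))/s

Final answer: (e^(-7s) - e^(-18s))/s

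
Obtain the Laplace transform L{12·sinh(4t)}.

L{sinh(ωt)} = ω/(s² - ω²), so L{sinh(4t)} = 4/(s² - 16). Then L{12·sinh(4t)} = 12·4/(s² - 16) = 48/(s² - 16)

Final answer: 48/(s² - 16)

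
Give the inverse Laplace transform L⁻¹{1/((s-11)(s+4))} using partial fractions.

Decompose: A/(s-11) + B/(s+4). A = 1/15, B = -1/15. f(t) = (e^(11t) - e^(-4t))/15

Final answer: (e^(11t) - e^(-4t))/15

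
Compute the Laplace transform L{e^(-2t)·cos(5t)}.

L{e^(at)·cos(ωt)} = (s-a)/((s-a)² + ω²), so L{e^(-2t)·cos(5t)} = (s+2)/((s+2)² + 25)

Final answer: (s+2)/((s+2)² + 25)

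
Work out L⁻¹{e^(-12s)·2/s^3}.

L⁻¹{2/s^3} = t^2. By the time shift theorem, L⁻¹{e^(-as)F(s)} = u(t-a)f(t-a) with a=12, so L⁻¹{e^(-12s)·2/s^3} = u(t-12)·(t-12)^2

Final answer: u(t-12)·(t-12)^2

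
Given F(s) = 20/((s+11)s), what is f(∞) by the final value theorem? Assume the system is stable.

f(∞) = lim_{s→0} sF(s) = lim_{s→0} 20/(s+11) = 20/11

Final answer: 20/11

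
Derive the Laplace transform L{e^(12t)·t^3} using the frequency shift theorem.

L{e^(at)·t^n} = n!/(s-a)^(n+1), so L{e^(12t)·t^3} = 6/(s-12)^4

Final answer: 6/(s-12)^4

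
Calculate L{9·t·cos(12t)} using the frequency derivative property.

L{cos(12t)} = s/(s² + 144). Derivative: d/ds[s/(s² + 144)] = [(s² + 144) - s·2s]/(s² + 144)² = (144 - s²)/(s² + 144)². So L{t·cos(12t)} = -F'(s) = (s² - 144)/(s² + 144)². Then L{9·t·cos(12t)} = 9·(s² - 144)/(s² + 144)²

Final answer: 9·(s² - 144)/(s² + 144)²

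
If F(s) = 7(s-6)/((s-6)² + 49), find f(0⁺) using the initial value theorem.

f(0⁺) = lim_{s→∞} sF(s) = lim_{s→∞} 7s(s-6)/((s-6)² + 49) = 7

Final answer: 7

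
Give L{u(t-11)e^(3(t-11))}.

u(t-a)f(t-a) with f(t)=e^(3t). L{e^(3t)} = 1/(s-3). By time shift: e^(-11s)/(s-3)

Final answer: e^(-11s)/(s-3)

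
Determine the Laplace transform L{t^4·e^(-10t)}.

L{t^n·e^(at)} = n!/(s-a)^(n+1), so L{t^4·e^(-10t)} = 24/(s+10)^5

Final answer: 24/(s+10)^5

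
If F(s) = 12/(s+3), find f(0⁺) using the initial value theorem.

f(0⁺) = lim_{s→∞} s·12/(s+3) = lim_{s→∞} 12s/(s+3) = 12

Final answer: 12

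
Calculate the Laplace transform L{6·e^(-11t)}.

L{e^(at)} = 1/(s-a), so L{e^(-11t)} = 1/(s+11). Then L{6·e^(-11t)} = 6/(s+11)

Final answer: 6/(s+11)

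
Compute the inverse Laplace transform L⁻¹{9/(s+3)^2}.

L⁻¹{n!/(s-a)^(n+1)} = t^n·e^(at) with n=1, a=-3. So L⁻¹{1/(s+3)^2} = t·e^(-3t), and L⁻¹{9/(s+3)^2} = (9/1)·t·e^(-3t) = 9·t·e^(-3t)

Final answer: 9·t·e^(-3t)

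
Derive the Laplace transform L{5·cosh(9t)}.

L{cosh(ωt)} = s/(s² - ω²), so L{cosh(9t)} = s/(s² - 81). Then L{5·cosh(9t)} = 5·s/(s² - 81) = 5s/(s² - 81)

Final answer: 5s/(s² - 81)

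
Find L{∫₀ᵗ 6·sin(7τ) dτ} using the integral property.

L{∫₀ᵗ f(τ)dτ} = F(s)/s with F(s) = 42/(s² + 49), so the result is (42/(s² + 49))/s = 42/(s(s² + 49))

Final answer: 42/(s(s² + 49))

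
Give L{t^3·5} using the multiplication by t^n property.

L{5} = 5/s. d^1/ds^1[1/s] = -1/s². d^2/ds^2[1/s] = 2/s^3. d^3/ds^3[1/s] = -6/s^4. So L{t^3} = (-1)^{3}·-6/s^4 = 6/s^4. Then L{t^3·5} = 5·6/s^4 = 30/s^4

Final answer: 30/s^4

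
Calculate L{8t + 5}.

L{8t + 5} = 8·L{t} + 5·L{1} = 8/s² + 5/s

Final answer: 8/s² + 5/s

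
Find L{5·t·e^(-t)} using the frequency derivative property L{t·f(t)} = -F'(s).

L{e^(-t)} = 1/(s+1). By frequency derivative: L{t·e^(-t)} = -d/ds[1/(s+1)] = -(-1)/(s+1)² = 1/(s+1)². Then L{5·t·e^(-t)} = 5·1/(s+1)² = 5/(s+1)²

Final answer: 5/(s+1)²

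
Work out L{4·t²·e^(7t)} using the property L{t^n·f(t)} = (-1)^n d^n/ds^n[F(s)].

L{e^(7t)} = 1/(s-7). d/ds[1/(s-7)] = -1/(s-7)². d²/ds²[1/(s-7)] = 2/(s-7)³. So L{t²·e^(7t)} = (-1)² · 2/(s-7)³ = 2/(s-7)³. Then L{4·t²·e^(7t)} = 4·2/(s-7)³ = 8/(s-7)³

Final answer: 8/(s-7)³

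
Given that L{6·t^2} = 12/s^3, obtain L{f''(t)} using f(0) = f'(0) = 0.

L{f''(t)} = s²F(s) - sf(0) - f'(0) = s²·12/s^3 - 0 - 0 = 12/s

Final answer: 12/s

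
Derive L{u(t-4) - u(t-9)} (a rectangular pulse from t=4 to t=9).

L{u(t-a)} = e^(-as)/s. L{u(t-4) - u(t-9)} = (e^(-4s) - e^(-9s))/s

Final answer: (e^(-4s) - e^(-9s))/s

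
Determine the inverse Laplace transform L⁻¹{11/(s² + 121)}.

L⁻¹{11/(s² + 121)} = sin(11t)

Final answer: sin(11t)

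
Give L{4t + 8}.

L{4t + 8} = 4·L{t} + 8·L{1} = 4/s² + 8/s

Final answer: 4/s² + 8/s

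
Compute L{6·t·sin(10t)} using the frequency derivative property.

L{sin(10t)} = 10/(s² + 100). By L{t·f(t)} = -F'(s): -d/ds[10/(s² + 100)] = -(10)·(-2s)/(s² + 100)² = 20s/(s² + 100)². Then L{6·t·sin(10t)} = 6·20s/(s² + 100)² = 120s/(s² + 100)²

Final answer: 120s/(s² + 100)²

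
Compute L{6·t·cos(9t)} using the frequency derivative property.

L{cos(9t)} = s/(s² + 81). Derivative: d/ds[s/(s² + 81)] = [(s² + 81) - s·2s]/(s² + 81)² = (81 - s²)/(s² + 81)². So L{t·cos(9t)} = -F'(s) = (s² - 81)/(s² + 81)². Then L{6·t·cos(9t)} = 6·(s² - 81)/(s² + 81)²

Final answer: 6·(s² - 81)/(s² + 81)²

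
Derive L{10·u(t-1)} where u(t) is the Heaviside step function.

L{u(t-a)} = e^(-as)/s. Here a=1, so L{u(t-1)} = e^(-s)/s, and L{10·u(t-1)} = 10·e^(-s)/s

Final answer: 10·e^(-s)/s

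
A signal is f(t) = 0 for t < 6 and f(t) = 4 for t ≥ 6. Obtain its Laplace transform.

f(t) = 4·u(t-6). L{u(t-6)} = e^(-6s)/s, so L{f(t)} = 4·e^(-6s)/s

Final answer: 4·e^(-6s)/s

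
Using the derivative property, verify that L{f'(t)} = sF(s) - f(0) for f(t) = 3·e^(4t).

f'(t) = 12e^(4t). Direct: L{f'(t)} = 12/(s-4). Property: s·3/(s-4) - 3 = (3s - 3(s-4))/(s-4) = 12/(s-4). ✓

Final answer: 12/(s-4)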